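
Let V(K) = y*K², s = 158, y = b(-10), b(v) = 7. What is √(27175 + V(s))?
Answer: √201923 ≈ 449.36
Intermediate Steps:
y = 7
V(K) = 7*K²
√(27175 + V(s)) = √(27175 + 7*158²) = √(27175 + 7*24964) = √(27175 + 174748) = √201923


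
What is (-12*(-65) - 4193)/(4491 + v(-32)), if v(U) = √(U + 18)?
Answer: -15327783/20169095 + 3413*I*√14/20169095 ≈ -0.75996 + 0.00063316*I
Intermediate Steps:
v(U) = √(18 + U)
(-12*(-65) - 4193)/(4491 + v(-32)) = (-12*(-65) - 4193)/(4491 + √(18 - 32)) = (780 - 4193)/(4491 + √(-14)) = -3413/(4491 + I*√14)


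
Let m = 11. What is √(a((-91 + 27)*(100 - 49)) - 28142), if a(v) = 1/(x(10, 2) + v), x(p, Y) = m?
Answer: I*√297798900531/3253 ≈ 167.76*I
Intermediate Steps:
x(p, Y) = 11
a(v) = 1/(11 + v)
√(a((-91 + 27)*(100 - 49)) - 28142) = √(1/(11 + (-91 + 27)*(100 - 49)) - 28142) = √(1/(11 - 64*51) - 28142) = √(1/(11 - 3264) - 28142) = √(1/(-3253) - 28142) = √(-1/3253 - 28142) = √(-91545927/3253) = I*√297798900531/3253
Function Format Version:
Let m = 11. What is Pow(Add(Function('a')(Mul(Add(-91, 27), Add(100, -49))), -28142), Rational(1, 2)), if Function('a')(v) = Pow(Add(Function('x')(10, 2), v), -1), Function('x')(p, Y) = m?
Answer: Mul(Rational(1, 3253), I, Pow(297798900531, Rational(1, 2))) ≈ Mul(167.76, I)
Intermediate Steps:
Function('x')(p, Y) = 11
Function('a')(v) = Pow(Add(11, v), -1)
Pow(Add(Function('a')(Mul(Add(-91, 27), Add(100, -49))), -28142), Rational(1, 2)) = Pow(Add(Pow(Add(11, Mul(Add(-91, 27), Add(100, -49))), -1), -28142), Rational(1, 2)) = Pow(Add(Pow(Add(11, Mul(-64, 51)), -1), -28142), Rational(1, 2)) = Pow(Add(Pow(Add(11, -3264), -1), -28142), Rational(1, 2)) = Pow(Add(Pow(-3253, -1), -28142), Rational(1, 2)) = Pow(Add(Rational(-1, 3253), -28142), Rational(1, 2)) = Pow(Rational(-91545927, 3253), Rational(1, 2)) = Mul(Rational(1, 3253), I, Pow(297798900531, Rational(1, 2)))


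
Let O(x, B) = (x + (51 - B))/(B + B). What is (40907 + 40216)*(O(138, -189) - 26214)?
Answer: -2126639445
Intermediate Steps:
O(x, B) = (51 + x - B)/(2*B) (O(x, B) = (51 + x - B)/((2*B)) = (51 + x - B)*(1/(2*B)) = (51 + x - B)/(2*B))
(40907 + 40216)*(O(138, -189) - 26214) = (40907 + 40216)*((1/2)*(51 + 138 - 1*(-189))/(-189) - 26214) = 81123*((1/2)*(-1/189)*(51 + 138 + 189) - 26214) = 81123*((1/2)*(-1/189)*378 - 26214) = 81123*(-1 - 26214) = 81123*(-26215) = -2126639445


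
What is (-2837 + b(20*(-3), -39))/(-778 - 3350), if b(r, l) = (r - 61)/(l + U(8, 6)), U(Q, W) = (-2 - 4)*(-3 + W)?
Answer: 40397/58824 ≈ 0.68674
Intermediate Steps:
U(Q, W) = 18 - 6*W (U(Q, W) = -6*(-3 + W) = 18 - 6*W)
b(r, l) = (-61 + r)/(-18 + l) (b(r, l) = (r - 61)/(l + (18 - 6*6)) = (-61 + r)/(l + (18 - 36)) = (-61 + r)/(l - 18) = (-61 + r)/(-18 + l))
(-2837 + b(20*(-3), -39))/(-778 - 3350) = (-2837 + (-61 + 20*(-3))/(-18 - 39))/(-778 - 3350) = (-2837 + (-61 - 60)/(-57))/(-4128) = (-2837 - 1/57*(-121))*(-1/4128) = (-2837 + 121/57)*(-1/4128) = -161588/57*(-1/4128) = 40397/58824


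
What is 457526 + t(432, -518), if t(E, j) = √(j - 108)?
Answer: 457526 + I*√626 ≈ 4.5753e+5 + 25.02*I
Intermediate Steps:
t(E, j) = √(-108 + j)
457526 + t(432, -518) = 457526 + √(-108 - 518) = 457526 + √(-626) = 457526 + I*√626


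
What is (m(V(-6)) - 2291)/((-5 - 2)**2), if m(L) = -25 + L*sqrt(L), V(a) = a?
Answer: -2316/49 - 6*I*sqrt(6)/49 ≈ -47.265 - 0.29994*I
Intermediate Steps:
m(L) = -25 + L**(3/2)
(m(V(-6)) - 2291)/((-5 - 2)**2) = ((-25 + (-6)**(3/2)) - 2291)/((-5 - 2)**2) = ((-25 - 6*I*sqrt(6)) - 2291)/((-7)**2) = (-2316 - 6*I*sqrt(6))/49 = (-2316 - 6*I*sqrt(6))*(1/49) = -2316/49 - 6*I*sqrt(6)/49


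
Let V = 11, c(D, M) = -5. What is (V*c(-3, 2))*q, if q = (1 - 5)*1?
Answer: 220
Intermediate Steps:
q = -4 (q = -4*1 = -4)
(V*c(-3, 2))*q = (11*(-5))*(-4) = -55*(-4) = 220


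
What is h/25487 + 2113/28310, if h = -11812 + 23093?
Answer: 373219141/721536970 ≈ 0.51726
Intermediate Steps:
h = 11281
h/25487 + 2113/28310 = 11281/25487 + 2113/28310 = 373219141/721536970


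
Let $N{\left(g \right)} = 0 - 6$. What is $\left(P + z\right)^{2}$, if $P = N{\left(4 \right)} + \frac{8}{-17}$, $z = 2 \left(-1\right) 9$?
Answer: $\frac{173056}{289} \approx 598.81$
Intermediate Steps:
$N{\left(g \right)} = -6$ ($N{\left(g \right)} = 0 - 6 = -6$)
$z = -18$ ($z = \left(-2\right) 9 = -18$)
$P = - \frac{110}{17}$ ($P = -6 + \frac{8}{-17} = -6 + 8 \left(- \frac{1}{17}\right) = -6 - \frac{8}{17} = - \frac{110}{17} \approx -6.4706$)
$\left(P + z\right)^{2} = \left(- \frac{110}{17} - 18\right)^{2} = \left(- \frac{416}{17}\right)^{2} = \frac{173056}{289}$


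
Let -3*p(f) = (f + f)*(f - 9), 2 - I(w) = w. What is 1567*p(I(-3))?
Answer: 62680/3 ≈ 20893.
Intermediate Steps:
I(w) = 2 - w
p(f) = -2*f*(-9 + f)/3 (p(f) = -(f + f)*(f - 9)/3 = -2*f*(-9 + f)/3)
1567*p(I(-3)) = 1567*(2*(2 - 1*(-3))*(9 - (2 - 1*(-3)))/3) = 1567*(2*(2 + 3)*(9 - (2 + 3))/3) = 1567*((2/3)*5*(9 - 1*5)) = 1567*((2/3)*5*(9 - 5)) = 1567*((2/3)*5*4) = 1567*(40/3) = 62680/3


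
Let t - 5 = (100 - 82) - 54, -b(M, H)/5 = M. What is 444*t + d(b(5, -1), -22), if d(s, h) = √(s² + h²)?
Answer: -13764 + √1109 ≈ -13731.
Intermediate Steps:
b(M, H) = -5*M
t = -31 (t = 5 + ((100 - 82) - 54) = 5 + (18 - 54) = 5 - 36 = -31)
d(s, h) = √(h² + s²)
444*t + d(b(5, -1), -22) = 444*(-31) + √((-22)² + (-5*5)²) = -13764 + √(484 + (-25)²) = -13764 + √(484 + 625) = -13764 + √1109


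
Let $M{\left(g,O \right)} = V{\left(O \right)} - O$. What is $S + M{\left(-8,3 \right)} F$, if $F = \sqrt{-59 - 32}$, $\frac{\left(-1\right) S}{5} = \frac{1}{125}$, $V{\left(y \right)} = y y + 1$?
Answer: $- \frac{1}{25} + 7 i \sqrt{91} \approx -0.04 + 66.776 i$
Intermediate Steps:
$V{\left(y \right)} = 1 + y^{2}$ ($V{\left(y \right)} = y^{2} + 1 = 1 + y^{2}$)
$S = - \frac{1}{25}$ ($S = - \frac{5}{125} = \left(-5\right) \frac{1}{125} = - \frac{1}{25} \approx -0.04$)
$F = i \sqrt{91}$ ($F = \sqrt{-91} = i \sqrt{91} \approx 9.5394 i$)
$M{\left(g,O \right)} = 1 + O^{2} - O$ ($M{\left(g,O \right)} = \left(1 + O^{2}\right) - O = 1 + O^{2} - O$)
$S + M{\left(-8,3 \right)} F = - \frac{1}{25} + \left(1 + 3^{2} - 3\right) i \sqrt{91} = - \frac{1}{25} + \left(1 + 9 - 3\right) i \sqrt{91} = - \frac{1}{25} + 7 i \sqrt{91}$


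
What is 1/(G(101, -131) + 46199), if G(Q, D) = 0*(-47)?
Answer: 1/46199 ≈ 2.1645e-5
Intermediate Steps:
G(Q, D) = 0
1/(G(101, -131) + 46199) = 1/(0 + 46199) = 1/46199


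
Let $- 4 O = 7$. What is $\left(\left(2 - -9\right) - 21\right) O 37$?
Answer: $\frac{1295}{2} \approx 647.5$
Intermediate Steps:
$O = - \frac{7}{4}$ ($O = \left(- \frac{1}{4}\right) 7 = - \frac{7}{4} \approx -1.75$)
$\left(\left(2 - -9\right) - 21\right) O 37 = \left(\left(2 - -9\right) - 21\right) \left(- \frac{7}{4}\right) 37 = \left(\left(2 + 9\right) - 21\right) \left(- \frac{7}{4}\right) 37 = \left(11 - 21\right) \left(- \frac{7}{4}\right) 37 = \left(-10\right) \left(- \frac{7}{4}\right) 37 = \frac{35}{2} \cdot 37 = \frac{1295}{2}$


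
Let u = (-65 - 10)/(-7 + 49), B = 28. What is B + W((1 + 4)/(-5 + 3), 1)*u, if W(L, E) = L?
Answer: 909/28 ≈ 32.464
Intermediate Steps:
u = -25/14 (u = -75/42 = -75*1/42 = -25/14 ≈ -1.7857)
B + W((1 + 4)/(-5 + 3), 1)*u = 28 + ((1 + 4)/(-5 + 3))*(-25/14) = 28 + (5/(-2))*(-25/14) = 28 + (5*(-1/2))*(-25/14) = 28 - 5/2*(-25/14) = 28 + 125/28 = 909/28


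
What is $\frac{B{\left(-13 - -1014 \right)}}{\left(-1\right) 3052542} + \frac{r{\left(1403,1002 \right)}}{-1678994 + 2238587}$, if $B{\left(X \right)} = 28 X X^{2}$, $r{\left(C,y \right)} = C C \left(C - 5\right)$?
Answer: $- \frac{135473380218940}{31632983989} \approx -4282.7$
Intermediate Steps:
$r{\left(C,y \right)} = C^{2} \left(-5 + C\right)$ ($r{\left(C,y \right)} = C^{2} \left(C - 5\right) = C^{2} \left(-5 + C\right)$)
$B{\left(X \right)} = 28 X^{3}$
$\frac{B{\left(-13 - -1014 \right)}}{\left(-1\right) 3052542} + \frac{r{\left(1403,1002 \right)}}{-1678994 + 2238587} = \frac{28 \left(-13 - -1014\right)^{3}}{\left(-1\right) 3052542} + \frac{1403^{2} \left(-5 + 1403\right)}{-1678994 + 2238587} = \frac{28 \left(-13 + 1014\right)^{3}}{-3052542} + \frac{1968409 \cdot 1398}{559593} = 28 \cdot 1001^{3} \left(- \frac{1}{3052542}\right) + 2751835782 \cdot \frac{1}{559593} = 28 \cdot 1003003001 \left(- \frac{1}{3052542}\right) + \frac{917278594}{186531} = 28084084028 \left(- \frac{1}{3052542}\right) + \frac{917278594}{186531} = - \frac{14042042014}{1526271} + \frac{917278594}{186531} = - \frac{135473380218940}{31632983989}$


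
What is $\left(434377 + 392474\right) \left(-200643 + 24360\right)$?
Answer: $-145759774833$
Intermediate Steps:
$\left(434377 + 392474\right) \left(-200643 + 24360\right) = 826851 \left(-176283\right) = -145759774833$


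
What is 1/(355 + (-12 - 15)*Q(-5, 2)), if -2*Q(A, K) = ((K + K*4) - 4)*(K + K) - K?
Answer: 1/652 ≈ 0.0015337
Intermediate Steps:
Q(A, K) = K/2 - K*(-4 + 5*K) (Q(A, K) = -(((K + K*4) - 4)*(K + K) - K)/2 = -(((K + 4*K) - 4)*(2*K) - K)/2 = -((5*K - 4)*(2*K) - K)/2 = -((-4 + 5*K)*(2*K) - K)/2 = -(2*K*(-4 + 5*K) - K)/2 = -(-K + 2*K*(-4 + 5*K))/2 = K/2 - K*(-4 + 5*K))
1/(355 + (-12 - 15)*Q(-5, 2)) = 1/(355 + (-12 - 15)*((½)*2*(9 - 10*2))) = 1/(355 - 27*2*(9 - 20)/2) = 1/(355 - 27*2*(-11)/2) = 1/(355 - 27*(-11)) = 1/(355 + 297) = 1/652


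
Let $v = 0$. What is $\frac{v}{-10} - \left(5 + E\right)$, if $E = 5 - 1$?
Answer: $-9$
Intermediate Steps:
$E = 4$
$\frac{v}{-10} - \left(5 + E\right) = \frac{0}{-10} - 9 = 0 \left(- \frac{1}{10}\right) - 9 = 0 - 9 = -9$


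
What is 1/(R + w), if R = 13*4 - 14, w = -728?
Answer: -1/690 ≈ -0.0014493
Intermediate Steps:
R = 38 (R = 52 - 14 = 38)
1/(R + w) = 1/(38 - 728) = 1/(-690) = -1/690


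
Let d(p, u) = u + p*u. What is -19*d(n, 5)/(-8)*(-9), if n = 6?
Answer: -5985/8 ≈ -748.13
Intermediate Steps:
-19*d(n, 5)/(-8)*(-9) = -19*5*(1 + 6)/(-8)*(-9) = -19*5*7*(-1)/8*(-9) = -665*(-1)/8*(-9) = -19*(-35/8)*(-9) = (665/8)*(-9) = -5985/8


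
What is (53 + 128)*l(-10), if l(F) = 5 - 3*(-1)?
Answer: 1448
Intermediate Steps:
l(F) = 8 (l(F) = 5 + 3 = 8)
(53 + 128)*l(-10) = (53 + 128)*8 = 181*8 = 1448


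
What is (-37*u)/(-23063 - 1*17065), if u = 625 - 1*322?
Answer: 3737/13376 ≈ 0.27938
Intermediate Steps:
u = 303 (u = 625 - 322 = 303)
(-37*u)/(-23063 - 1*17065) = (-37*303)/(-23063 - 1*17065) = -11211/(-23063 - 17065) = -11211/(-40128) = -11211*(-1/40128) = 3737/13376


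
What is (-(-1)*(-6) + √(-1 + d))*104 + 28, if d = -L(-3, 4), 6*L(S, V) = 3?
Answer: -596 + 52*I*√6 ≈ -596.0 + 127.37*I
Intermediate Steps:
L(S, V) = ½ (L(S, V) = (⅙)*3 = ½)
d = -½ (d = -1*½ = -½ ≈ -0.50000)
(-(-1)*(-6) + √(-1 + d))*104 + 28 = (-(-1)*(-6) + √(-1 - ½))*104 + 28 = (-1*6 + √(-3/2))*104 + 28 = (-6 + I*√6/2)*104 + 28 = (-624 + 52*I*√6) + 28 = -596 + 52*I*√6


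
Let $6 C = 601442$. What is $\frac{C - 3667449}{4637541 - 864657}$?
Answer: $- \frac{5350813}{5659326} \approx -0.94549$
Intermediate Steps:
$C = \frac{300721}{3}$ ($C = \frac{1}{6} \cdot 601442 = \frac{300721}{3} \approx 1.0024 \cdot 10^{5}$)
$\frac{C - 3667449}{4637541 - 864657} = \frac{\frac{300721}{3} - 3667449}{4637541 - 864657} = - \frac{10701626}{3 \cdot 3772884} = \left(- \frac{10701626}{3}\right) \frac{1}{3772884} = - \frac{5350813}{5659326}$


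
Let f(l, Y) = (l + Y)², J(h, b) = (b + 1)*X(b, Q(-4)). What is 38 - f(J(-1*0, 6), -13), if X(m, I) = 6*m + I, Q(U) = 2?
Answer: -63971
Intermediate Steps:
X(m, I) = I + 6*m
J(h, b) = (1 + b)*(2 + 6*b) (J(h, b) = (b + 1)*(2 + 6*b) = (1 + b)*(2 + 6*b))
f(l, Y) = (Y + l)²
38 - f(J(-1*0, 6), -13) = 38 - (-13 + 2*(1 + 6)*(1 + 3*6))² = 38 - (-13 + 2*7*(1 + 18))² = 38 - (-13 + 2*7*19)² = 38 - (-13 + 266)² = 38 - 1*253² = 38 - 1*64009 = 38 - 64009 = -63971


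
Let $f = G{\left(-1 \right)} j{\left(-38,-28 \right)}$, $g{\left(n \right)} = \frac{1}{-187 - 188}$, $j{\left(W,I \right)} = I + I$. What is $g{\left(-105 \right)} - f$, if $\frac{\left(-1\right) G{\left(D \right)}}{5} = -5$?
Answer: $\frac{524999}{375} \approx 1400.0$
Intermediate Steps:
$j{\left(W,I \right)} = 2 I$
$G{\left(D \right)} = 25$ ($G{\left(D \right)} = \left(-5\right) \left(-5\right) = 25$)
$g{\left(n \right)} = - \frac{1}{375}$ ($g{\left(n \right)} = \frac{1}{-375} = - \frac{1}{375}$)
$f = -1400$ ($f = 25 \cdot 2 \left(-28\right) = 25 \left(-56\right) = -1400$)
$g{\left(-105 \right)} - f = - \frac{1}{375} - -1400 = - \frac{1}{375} + 1400 = \frac{524999}{375}$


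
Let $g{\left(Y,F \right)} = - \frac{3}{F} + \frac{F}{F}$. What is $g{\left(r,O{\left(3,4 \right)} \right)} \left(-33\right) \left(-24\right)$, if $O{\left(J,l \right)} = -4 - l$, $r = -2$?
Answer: $1089$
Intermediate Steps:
$g{\left(Y,F \right)} = 1 - \frac{3}{F}$ ($g{\left(Y,F \right)} = - \frac{3}{F} + 1 = 1 - \frac{3}{F}$)
$g{\left(r,O{\left(3,4 \right)} \right)} \left(-33\right) \left(-24\right) = \frac{-3 - 8}{-4 - 4} \left(-33\right) \left(-24\right) = \frac{-3 - 8}{-8} \left(-33\right) \left(-24\right) = \left(- \frac{1}{8}\right) \left(-11\right) \left(-33\right) \left(-24\right) = \frac{11}{8} \left(-33\right) \left(-24\right) = \left(- \frac{363}{8}\right) \left(-24\right) = 1089$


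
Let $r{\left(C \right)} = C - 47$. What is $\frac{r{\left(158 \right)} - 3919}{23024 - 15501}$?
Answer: $- \frac{3808}{7523} \approx -0.50618$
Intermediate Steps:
$r{\left(C \right)} = -47 + C$ ($r{\left(C \right)} = C - 47 = -47 + C$)
$\frac{r{\left(158 \right)} - 3919}{23024 - 15501} = \frac{\left(-47 + 158\right) - 3919}{23024 - 15501} = \frac{111 - 3919}{7523} = \left(-3808\right) \frac{1}{7523} = - \frac{3808}{7523}$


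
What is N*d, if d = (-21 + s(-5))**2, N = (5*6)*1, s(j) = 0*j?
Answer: 13230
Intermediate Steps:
s(j) = 0
N = 30 (N = 30*1 = 30)
d = 441 (d = (-21 + 0)**2 = (-21)**2 = 441)
N*d = 30*441 = 13230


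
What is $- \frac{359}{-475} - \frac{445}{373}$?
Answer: $- \frac{77468}{177175} \approx -0.43724$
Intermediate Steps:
$- \frac{359}{-475} - \frac{445}{373} = \left(-359\right) \left(- \frac{1}{475}\right) - \frac{445}{373} = \frac{359}{475} - \frac{445}{373} = - \frac{77468}{177175}$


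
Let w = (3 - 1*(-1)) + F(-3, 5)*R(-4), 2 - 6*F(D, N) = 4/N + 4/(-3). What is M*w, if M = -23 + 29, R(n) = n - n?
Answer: 24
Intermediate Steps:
R(n) = 0
F(D, N) = 5/9 - 2/(3*N) (F(D, N) = ⅓ - (4/N + 4/(-3))/6 = ⅓ - (4/N + 4*(-⅓))/6 = ⅓ - (4/N - 4/3)/6 = ⅓ - (-4/3 + 4/N)/6 = ⅓ + (2/9 - 2/(3*N)) = 5/9 - 2/(3*N))
M = 6
w = 4 (w = (3 - 1*(-1)) + ((⅑)*(-6 + 5*5)/5)*0 = (3 + 1) + ((⅑)*(⅕)*(-6 + 25))*0 = 4 + ((⅑)*(⅕)*19)*0 = 4 + (19/45)*0 = 4 + 0 = 4)
M*w = 6*4 = 24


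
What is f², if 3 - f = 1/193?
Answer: 334084/37249 ≈ 8.9689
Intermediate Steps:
f = 578/193 (f = 3 - 1/193 = 578/193 ≈ 2.9948)
f² = (578/193)² = 334084/37249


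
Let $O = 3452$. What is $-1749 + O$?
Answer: $1703$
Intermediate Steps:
$-1749 + O = -1749 + 3452 = 1703$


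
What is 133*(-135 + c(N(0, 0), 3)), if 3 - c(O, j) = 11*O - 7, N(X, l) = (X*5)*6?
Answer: -16625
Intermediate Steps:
N(X, l) = 30*X (N(X, l) = (5*X)*6 = 30*X)
c(O, j) = 10 - 11*O (c(O, j) = 3 - (11*O - 7) = 3 - (-7 + 11*O) = 3 + (7 - 11*O) = 10 - 11*O)
133*(-135 + c(N(0, 0), 3)) = 133*(-135 + (10 - 330*0)) = 133*(-135 + (10 - 11*0)) = 133*(-135 + (10 + 0)) = 133*(-135 + 10) = 133*(-125) = -16625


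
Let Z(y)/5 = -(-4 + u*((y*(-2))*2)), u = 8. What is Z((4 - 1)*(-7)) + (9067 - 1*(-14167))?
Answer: 19894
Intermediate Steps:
Z(y) = 20 + 160*y (Z(y) = 5*(-(-4 + 8*((y*(-2))*2))) = 5*(-(-4 + 8*(-2*y*2))) = 5*(-(-4 + 8*(-4*y))) = 5*(-(-4 - 32*y)) = 5*(4 + 32*y) = 20 + 160*y)
Z((4 - 1)*(-7)) + (9067 - 1*(-14167)) = (20 + 160*((4 - 1)*(-7))) + (9067 - 1*(-14167)) = (20 + 160*(3*(-7))) + (9067 + 14167) = (20 + 160*(-21)) + 23234 = (20 - 3360) + 23234 = -3340 + 23234 = 19894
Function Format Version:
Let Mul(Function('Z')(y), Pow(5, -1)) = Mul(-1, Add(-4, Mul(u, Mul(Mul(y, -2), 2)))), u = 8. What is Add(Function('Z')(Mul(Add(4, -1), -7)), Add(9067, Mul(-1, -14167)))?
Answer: 19894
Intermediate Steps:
Function('Z')(y) = Add(20, Mul(160, y)) (Function('Z')(y) = Mul(5, Mul(-1, Add(-4, Mul(8, Mul(Mul(y, -2), 2))))) = Mul(5, Mul(-1, Add(-4, Mul(8, Mul(Mul(-2, y), 2))))) = Mul(5, Mul(-1, Add(-4, Mul(8, Mul(-4, y))))) = Mul(5, Mul(-1, Add(-4, Mul(-32, y)))) = Mul(5, Add(4, Mul(32, y))) = Add(20, Mul(160, y)))
Add(Function('Z')(Mul(Add(4, -1), -7)), Add(9067, Mul(-1, -14167))) = Add(Add(20, Mul(160, Mul(Add(4, -1), -7))), Add(9067, Mul(-1, -14167))) = Add(Add(20, Mul(160, Mul(3, -7))), Add(9067, 14167)) = Add(Add(20, Mul(160, -21)), 23234) = Add(Add(20, -3360), 23234) = Add(-3340, 23234) = 19894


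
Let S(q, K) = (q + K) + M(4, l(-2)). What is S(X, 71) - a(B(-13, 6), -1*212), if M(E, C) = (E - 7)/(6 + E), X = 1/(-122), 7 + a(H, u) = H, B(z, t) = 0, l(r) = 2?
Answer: 23696/305 ≈ 77.692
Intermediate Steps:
a(H, u) = -7 + H
X = -1/122 ≈ -0.0081967
M(E, C) = (-7 + E)/(6 + E)
S(q, K) = -3/10 + K + q (S(q, K) = (q + K) + (-7 + 4)/(6 + 4) = (K + q) - 3/10 = -3/10 + K + q)
S(X, 71) - a(B(-13, 6), -1*212) = (-3/10 + 71 - 1/122) - (-7 + 0) = 21561/305 - 1*(-7) = 21561/305 + 7 = 23696/305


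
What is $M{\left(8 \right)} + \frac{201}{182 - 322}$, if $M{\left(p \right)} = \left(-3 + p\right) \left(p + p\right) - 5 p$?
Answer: $\frac{5399}{140} \approx 38.564$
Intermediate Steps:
$M{\left(p \right)} = - 5 p + 2 p \left(-3 + p\right)$ ($M{\left(p \right)} = \left(-3 + p\right) 2 p - 5 p = 2 p \left(-3 + p\right) - 5 p = - 5 p + 2 p \left(-3 + p\right)$)
$M{\left(8 \right)} + \frac{201}{182 - 322} = 8 \left(-11 + 2 \cdot 8\right) + \frac{201}{182 - 322} = 8 \left(-11 + 16\right) + \frac{201}{-140} = 8 \cdot 5 + 201 \left(- \frac{1}{140}\right) = 40 - \frac{201}{140} = \frac{5399}{140}$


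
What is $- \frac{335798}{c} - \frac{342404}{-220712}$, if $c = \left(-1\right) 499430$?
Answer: $\frac{30640184737}{13778774270} \approx 2.2237$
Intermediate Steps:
$c = -499430$
$- \frac{335798}{c} - \frac{342404}{-220712} = - \frac{335798}{-499430} - \frac{342404}{-220712} = \left(-335798\right) \left(- \frac{1}{499430}\right) - - \frac{85601}{55178} = \frac{167899}{249715} + \frac{85601}{55178} = \frac{30640184737}{13778774270}$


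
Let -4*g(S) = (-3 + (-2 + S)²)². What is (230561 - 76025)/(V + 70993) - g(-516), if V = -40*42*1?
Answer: 4990269772226977/277252 ≈ 1.7999e+10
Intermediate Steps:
V = -1680 (V = -1680*1 = -1680)
g(S) = -(-3 + (-2 + S)²)²/4
(230561 - 76025)/(V + 70993) - g(-516) = (230561 - 76025)/(-1680 + 70993) - (-1)*(-3 + (-2 - 516)²)²/4 = 154536/69313 - (-1)*(-3 + (-518)²)²/4 = 154536*(1/69313) - (-1)*(-3 + 268324)²/4 = 154536/69313 - (-1)*268321²/4 = 154536/69313 - (-1)*71996159041/4 = 154536/69313 - 1*(-71996159041/4) = 154536/69313 + 71996159041/4 = 4990269772226977/277252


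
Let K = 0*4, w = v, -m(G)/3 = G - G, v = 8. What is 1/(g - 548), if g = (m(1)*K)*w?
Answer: -1/548 ≈ -0.0018248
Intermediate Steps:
m(G) = 0 (m(G) = -3*(G - G) = -3*0 = 0)
w = 8
K = 0
g = 0 (g = (0*0)*8 = 0*8 = 0)
1/(g - 548) = 1/(0 - 548) = 1/(-548) = -1/548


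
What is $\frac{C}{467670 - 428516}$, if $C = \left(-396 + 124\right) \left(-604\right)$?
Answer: $\frac{82144}{19577} \approx 4.1959$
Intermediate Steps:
$C = 164288$ ($C = \left(-272\right) \left(-604\right) = 164288$)
$\frac{C}{467670 - 428516} = \frac{164288}{467670 - 428516} = \frac{164288}{39154} = 164288 \cdot \frac{1}{39154} = \frac{82144}{19577}$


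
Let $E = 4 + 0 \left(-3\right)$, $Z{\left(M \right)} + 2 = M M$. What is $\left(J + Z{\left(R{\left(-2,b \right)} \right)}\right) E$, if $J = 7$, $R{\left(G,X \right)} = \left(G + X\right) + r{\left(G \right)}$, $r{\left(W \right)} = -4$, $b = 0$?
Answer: $164$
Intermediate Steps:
$R{\left(G,X \right)} = -4 + G + X$ ($R{\left(G,X \right)} = \left(G + X\right) - 4 = -4 + G + X$)
$Z{\left(M \right)} = -2 + M^{2}$ ($Z{\left(M \right)} = -2 + M M = -2 + M^{2}$)
$E = 4$ ($E = 4 + 0 = 4$)
$\left(J + Z{\left(R{\left(-2,b \right)} \right)}\right) E = \left(7 - \left(2 - \left(-4 - 2 + 0\right)^{2}\right)\right) 4 = \left(7 - \left(2 - \left(-6\right)^{2}\right)\right) 4 = \left(7 + \left(-2 + 36\right)\right) 4 = \left(7 + 34\right) 4 = 41 \cdot 4 = 164$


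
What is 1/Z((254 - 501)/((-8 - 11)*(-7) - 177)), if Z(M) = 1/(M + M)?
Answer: 247/22 ≈ 11.227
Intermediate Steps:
Z(M) = 1/(2*M)
1/Z((254 - 501)/((-8 - 11)*(-7) - 177)) = 1/(1/(2*(((254 - 501)/((-8 - 11)*(-7) - 177))))) = 1/(1/(2*((-247/(-19*(-7) - 177))))) = 1/(1/(2*((-247/(133 - 177))))) = 1/(1/(2*((-247/(-44))))) = 1/(1/(2*((-247*(-1/44))))) = 1/(1/(2*(247/44))) = 1/((½)*(44/247)) = 1/(22/247) = 247/22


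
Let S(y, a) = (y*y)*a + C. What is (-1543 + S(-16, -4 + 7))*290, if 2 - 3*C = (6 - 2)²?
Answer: -678310/3 ≈ -2.2610e+5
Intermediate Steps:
C = -14/3 (C = ⅔ - (6 - 2)²/3 = ⅔ - ⅓*4² = ⅔ - ⅓*16 = ⅔ - 16/3 = -14/3 ≈ -4.6667)
S(y, a) = -14/3 + a*y² (S(y, a) = (y*y)*a - 14/3 = y²*a - 14/3 = a*y² - 14/3 = -14/3 + a*y²)
(-1543 + S(-16, -4 + 7))*290 = (-1543 + (-14/3 + (-4 + 7)*(-16)²))*290 = (-1543 + (-14/3 + 3*256))*290 = (-1543 + (-14/3 + 768))*290 = (-1543 + 2290/3)*290 = -2339/3*290 = -678310/3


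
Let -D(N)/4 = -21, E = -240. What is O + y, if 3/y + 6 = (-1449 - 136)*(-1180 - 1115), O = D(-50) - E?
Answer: 392857453/1212523 ≈ 324.00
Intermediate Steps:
D(N) = 84 (D(N) = -4*(-21) = 84)
O = 324 (O = 84 - 1*(-240) = 84 + 240 = 324)
y = 1/1212523 (y = 3/(-6 + (-1449 - 136)*(-1180 - 1115)) = 3/(-6 - 1585*(-2295)) = 3/(-6 + 3637575) = 3/3637569 = 3*(1/3637569) = 1/1212523 ≈ 8.2473e-7)
O + y = 324 + 1/1212523 = 392857453/1212523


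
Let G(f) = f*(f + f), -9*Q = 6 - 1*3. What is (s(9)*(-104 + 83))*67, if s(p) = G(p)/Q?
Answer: 683802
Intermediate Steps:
Q = -⅓ (Q = -(6 - 1*3)/9 = -(6 - 3)/9 = -⅑*3 = -⅓ ≈ -0.33333)
G(f) = 2*f² (G(f) = f*(2*f) = 2*f²)
s(p) = -6*p² (s(p) = (2*p²)/(-⅓) = (2*p²)*(-3) = -6*p²)
(s(9)*(-104 + 83))*67 = ((-6*9²)*(-104 + 83))*67 = (-6*81*(-21))*67 = -486*(-21)*67 = 10206*67 = 683802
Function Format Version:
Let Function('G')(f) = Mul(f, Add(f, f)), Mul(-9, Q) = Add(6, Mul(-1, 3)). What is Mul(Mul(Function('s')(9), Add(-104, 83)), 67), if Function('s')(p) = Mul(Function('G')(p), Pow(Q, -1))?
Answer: 683802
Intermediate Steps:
Q = Rational(-1, 3) (Q = Mul(Rational(-1, 9), Add(6, Mul(-1, 3))) = Mul(Rational(-1, 9), Add(6, -3)) = Mul(Rational(-1, 9), 3) = Rational(-1, 3) ≈ -0.33333)
Function('G')(f) = Mul(2, Pow(f, 2)) (Function('G')(f) = Mul(f, Mul(2, f)) = Mul(2, Pow(f, 2)))
Function('s')(p) = Mul(-6, Pow(p, 2)) (Function('s')(p) = Mul(Mul(2, Pow(p, 2)), Pow(Rational(-1, 3), -1)) = Mul(Mul(2, Pow(p, 2)), -3) = Mul(-6, Pow(p, 2)))
Mul(Mul(Function('s')(9), Add(-104, 83)), 67) = Mul(Mul(Mul(-6, Pow(9, 2)), Add(-104, 83)), 67) = Mul(Mul(Mul(-6, 81), -21), 67) = Mul(Mul(-486, -21), 67) = Mul(10206, 67) = 683802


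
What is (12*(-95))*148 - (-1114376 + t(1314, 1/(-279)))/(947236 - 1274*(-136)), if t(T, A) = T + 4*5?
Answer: -31508274493/186750 ≈ -1.6872e+5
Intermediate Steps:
t(T, A) = 20 + T (t(T, A) = T + 20 = 20 + T)
(12*(-95))*148 - (-1114376 + t(1314, 1/(-279)))/(947236 - 1274*(-136)) = (12*(-95))*148 - (-1114376 + (20 + 1314))/(947236 - 1274*(-136)) = -1140*148 - (-1114376 + 1334)/(947236 + 173264) = -168720 - (-1113042)/1120500 = -168720 - 1*(-185507/186750) = -168720 + 185507/186750 = -31508274493/186750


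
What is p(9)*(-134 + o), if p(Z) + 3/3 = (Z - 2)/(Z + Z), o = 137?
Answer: -11/6 ≈ -1.8333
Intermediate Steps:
p(Z) = -1 + (-2 + Z)/(2*Z) (p(Z) = -1 + (Z - 2)/(Z + Z) = -1 + (-2 + Z)/((2*Z)) = -1 + (-2 + Z)*(1/(2*Z)) = -1 + (-2 + Z)/(2*Z))
p(9)*(-134 + o) = ((1/2)*(-2 - 1*9)/9)*(-134 + 137) = ((1/2)*(1/9)*(-2 - 9))*3 = ((1/2)*(1/9)*(-11))*3 = -11/18*3 = -11/6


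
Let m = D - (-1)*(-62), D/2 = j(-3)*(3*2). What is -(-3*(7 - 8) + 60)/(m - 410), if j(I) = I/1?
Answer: 63/508 ≈ 0.12402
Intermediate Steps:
j(I) = I (j(I) = I*1 = I)
D = -36 (D = 2*(-9*2) = 2*(-3*6) = 2*(-18) = -36)
m = -98 (m = -36 - (-1)*(-62) = -36 - 1*62 = -36 - 62 = -98)
-(-3*(7 - 8) + 60)/(m - 410) = -(-3*(7 - 8) + 60)/(-98 - 410) = -(-3*(-1) + 60)/(-508) = -(3 + 60)*(-1)/508 = -63*(-1)/508 = -1*(-63/508) = 63/508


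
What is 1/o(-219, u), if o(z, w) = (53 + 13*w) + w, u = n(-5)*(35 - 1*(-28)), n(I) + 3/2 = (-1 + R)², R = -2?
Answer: 1/6668 ≈ 0.00014997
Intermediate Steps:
n(I) = 15/2 (n(I) = -3/2 + (-1 - 2)² = -3/2 + (-3)² = -3/2 + 9 = 15/2)
u = 945/2 (u = 15*(35 - 1*(-28))/2 = 15*(35 + 28)/2 = (15/2)*63 = 945/2 ≈ 472.50)
o(z, w) = 53 + 14*w
1/o(-219, u) = 1/(53 + 14*(945/2)) = 1/(53 + 6615) = 1/6668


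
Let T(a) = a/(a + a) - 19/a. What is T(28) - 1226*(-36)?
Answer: 1235803/28 ≈ 44136.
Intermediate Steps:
T(a) = ½ - 19/a (T(a) = a/((2*a)) - 19/a = a*(1/(2*a)) - 19/a = ½ - 19/a)
T(28) - 1226*(-36) = (½)*(-38 + 28)/28 - 1226*(-36) = (½)*(1/28)*(-10) + 44136 = -5/28 + 44136 = 1235803/28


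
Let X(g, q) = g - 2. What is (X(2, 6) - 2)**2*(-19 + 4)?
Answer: -60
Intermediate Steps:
X(g, q) = -2 + g
(X(2, 6) - 2)**2*(-19 + 4) = ((-2 + 2) - 2)**2*(-19 + 4) = (0 - 2)**2*(-15) = (-2)**2*(-15) = 4*(-15) = -60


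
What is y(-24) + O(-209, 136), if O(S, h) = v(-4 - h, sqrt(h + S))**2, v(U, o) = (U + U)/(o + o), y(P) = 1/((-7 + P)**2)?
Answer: -18835527/70153 ≈ -268.49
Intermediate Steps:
y(P) = (-7 + P)**(-2)
v(U, o) = U/o (v(U, o) = (2*U)/((2*o)) = (2*U)*(1/(2*o)) = U/o)
O(S, h) = (-4 - h)**2/(S + h) (O(S, h) = ((-4 - h)/(sqrt(h + S)))**2 = ((-4 - h)/(sqrt(S + h)))**2 = ((-4 - h)/sqrt(S + h))**2 = (-4 - h)**2/(S + h))
y(-24) + O(-209, 136) = (-7 - 24)**(-2) + (4 + 136)**2/(-209 + 136) = (-31)**(-2) + 140**2/(-73) = 1/961 + 19600*(-1/73) = 1/961 - 19600/73 = -18835527/70153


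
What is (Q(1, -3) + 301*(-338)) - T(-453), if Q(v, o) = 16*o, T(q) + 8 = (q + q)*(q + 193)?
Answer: -337338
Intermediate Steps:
T(q) = -8 + 2*q*(193 + q) (T(q) = -8 + (q + q)*(q + 193) = -8 + (2*q)*(193 + q) = -8 + 2*q*(193 + q))
(Q(1, -3) + 301*(-338)) - T(-453) = (16*(-3) + 301*(-338)) - (-8 + 2*(-453)² + 386*(-453)) = (-48 - 101738) - (-8 + 2*205209 - 174858) = -101786 - (-8 + 410418 - 174858) = -101786 - 1*235552 = -101786 - 235552 = -337338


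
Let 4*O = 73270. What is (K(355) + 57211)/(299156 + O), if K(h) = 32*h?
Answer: 45714/211649 ≈ 0.21599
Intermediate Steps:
O = 36635/2 (O = (¼)*73270 = 36635/2 ≈ 18318.)
(K(355) + 57211)/(299156 + O) = (32*355 + 57211)/(299156 + 36635/2) = (11360 + 57211)/(634947/2) = 68571*(2/634947) = 45714/211649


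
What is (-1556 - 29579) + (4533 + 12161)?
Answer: -14441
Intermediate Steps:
(-1556 - 29579) + (4533 + 12161) = -31135 + 16694 = -14441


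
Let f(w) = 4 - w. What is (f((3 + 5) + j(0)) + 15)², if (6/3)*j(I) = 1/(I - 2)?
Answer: 2025/16 ≈ 126.56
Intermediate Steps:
j(I) = 1/(2*(-2 + I)) (j(I) = 1/(2*(I - 2)) = 1/(2*(-2 + I)))
(f((3 + 5) + j(0)) + 15)² = ((4 - ((3 + 5) + 1/(2*(-2 + 0)))) + 15)² = ((4 - (8 + (½)/(-2))) + 15)² = ((4 - (8 + (½)*(-½))) + 15)² = ((4 - (8 - ¼)) + 15)² = ((4 - 1*31/4) + 15)² = ((4 - 31/4) + 15)² = (-15/4 + 15)² = (45/4)² = 2025/16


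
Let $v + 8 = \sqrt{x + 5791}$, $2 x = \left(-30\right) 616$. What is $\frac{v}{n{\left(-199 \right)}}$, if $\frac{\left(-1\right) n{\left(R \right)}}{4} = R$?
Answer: $- \frac{2}{199} + \frac{i \sqrt{3449}}{796} \approx -0.01005 + 0.073779 i$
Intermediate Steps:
$x = -9240$ ($x = \frac{\left(-30\right) 616}{2} = \frac{1}{2} \left(-18480\right) = -9240$)
$n{\left(R \right)} = - 4 R$
$v = -8 + i \sqrt{3449}$ ($v = -8 + \sqrt{-9240 + 5791} = -8 + \sqrt{-3449} = -8 + i \sqrt{3449} \approx -8.0 + 58.728 i$)
$\frac{v}{n{\left(-199 \right)}} = \frac{-8 + i \sqrt{3449}}{\left(-4\right) \left(-199\right)} = \frac{-8 + i \sqrt{3449}}{796} = \left(-8 + i \sqrt{3449}\right) \frac{1}{796} = - \frac{2}{199} + \frac{i \sqrt{3449}}{796}$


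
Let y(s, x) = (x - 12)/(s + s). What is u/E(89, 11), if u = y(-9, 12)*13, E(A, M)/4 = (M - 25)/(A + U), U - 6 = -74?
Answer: 0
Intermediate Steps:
y(s, x) = (-12 + x)/(2*s) (y(s, x) = (-12 + x)/((2*s)) = (-12 + x)*(1/(2*s)) = (-12 + x)/(2*s))
U = -68 (U = 6 - 74 = -68)
E(A, M) = 4*(-25 + M)/(-68 + A) (E(A, M) = 4*((M - 25)/(A - 68)) = 4*((-25 + M)/(-68 + A)) = 4*(-25 + M)/(-68 + A))
u = 0 (u = ((½)*(-12 + 12)/(-9))*13 = ((½)*(-⅑)*0)*13 = 0*13 = 0)
u/E(89, 11) = 0/((4*(-25 + 11)/(-68 + 89))) = 0/((4*(-14)/21)) = 0/((4*(1/21)*(-14))) = 0/(-8/3) = 0*(-3/8) = 0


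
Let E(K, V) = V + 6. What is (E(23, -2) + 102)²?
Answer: 11236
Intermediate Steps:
E(K, V) = 6 + V
(E(23, -2) + 102)² = ((6 - 2) + 102)² = (4 + 102)² = 106² = 11236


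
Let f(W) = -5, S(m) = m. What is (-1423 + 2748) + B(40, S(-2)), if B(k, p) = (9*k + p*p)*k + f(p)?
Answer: 15880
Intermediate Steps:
B(k, p) = -5 + k*(p² + 9*k) (B(k, p) = (9*k + p*p)*k - 5 = (9*k + p²)*k - 5 = (p² + 9*k)*k - 5 = k*(p² + 9*k) - 5 = -5 + k*(p² + 9*k))
(-1423 + 2748) + B(40, S(-2)) = (-1423 + 2748) + (-5 + 9*40² + 40*(-2)²) = 1325 + (-5 + 9*1600 + 40*4) = 1325 + (-5 + 14400 + 160) = 1325 + 14555 = 15880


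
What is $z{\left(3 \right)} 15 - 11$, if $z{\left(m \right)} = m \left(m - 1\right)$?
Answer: $79$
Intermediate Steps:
$z{\left(m \right)} = m \left(-1 + m\right)$
$z{\left(3 \right)} 15 - 11 = 3 \left(-1 + 3\right) 15 - 11 = 3 \cdot 2 \cdot 15 - 11 = 6 \cdot 15 - 11 = 90 - 11 = 79$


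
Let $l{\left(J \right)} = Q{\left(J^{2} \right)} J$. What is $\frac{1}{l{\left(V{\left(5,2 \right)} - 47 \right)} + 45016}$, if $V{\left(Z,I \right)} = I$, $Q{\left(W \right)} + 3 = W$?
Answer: $- \frac{1}{45974} \approx -2.1751 \cdot 10^{-5}$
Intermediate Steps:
$Q{\left(W \right)} = -3 + W$
$l{\left(J \right)} = J \left(-3 + J^{2}\right)$ ($l{\left(J \right)} = \left(-3 + J^{2}\right) J = J \left(-3 + J^{2}\right)$)
$\frac{1}{l{\left(V{\left(5,2 \right)} - 47 \right)} + 45016} = \frac{1}{\left(2 - 47\right) \left(-3 + \left(2 - 47\right)^{2}\right) + 45016} = \frac{1}{- 45 \left(-3 + \left(-45\right)^{2}\right) + 45016} = \frac{1}{- 45 \left(-3 + 2025\right) + 45016} = \frac{1}{\left(-45\right) 2022 + 45016} = \frac{1}{-90990 + 45016} = \frac{1}{-45974} = - \frac{1}{45974}$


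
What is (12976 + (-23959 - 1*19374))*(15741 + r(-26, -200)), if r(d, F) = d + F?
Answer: -470988855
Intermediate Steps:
r(d, F) = F + d
(12976 + (-23959 - 1*19374))*(15741 + r(-26, -200)) = (12976 + (-23959 - 1*19374))*(15741 + (-200 - 26)) = (12976 + (-23959 - 19374))*(15741 - 226) = (12976 - 43333)*15515 = -30357*15515 = -470988855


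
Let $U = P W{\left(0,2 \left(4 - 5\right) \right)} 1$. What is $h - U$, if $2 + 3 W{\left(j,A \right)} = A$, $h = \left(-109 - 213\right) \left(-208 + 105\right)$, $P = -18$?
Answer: $33142$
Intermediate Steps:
$h = 33166$ ($h = \left(-322\right) \left(-103\right) = 33166$)
$W{\left(j,A \right)} = - \frac{2}{3} + \frac{A}{3}$
$U = 24$ ($U = - 18 \left(- \frac{2}{3} + \frac{2 \left(4 - 5\right)}{3}\right) 1 = - 18 \left(- \frac{2}{3} + \frac{2 \left(-1\right)}{3}\right) 1 = - 18 \left(- \frac{2}{3} + \frac{1}{3} \left(-2\right)\right) 1 = - 18 \left(- \frac{2}{3} - \frac{2}{3}\right) 1 = - 18 \left(\left(- \frac{4}{3}\right) 1\right) = \left(-18\right) \left(- \frac{4}{3}\right) = 24$)
$h - U = 33166 - 24 = 33142$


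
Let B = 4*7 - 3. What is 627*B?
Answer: 15675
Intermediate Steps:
B = 25 (B = 28 - 3 = 25)
627*B = 627*25 = 15675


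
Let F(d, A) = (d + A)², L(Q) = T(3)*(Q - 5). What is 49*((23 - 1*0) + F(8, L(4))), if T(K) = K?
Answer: 2352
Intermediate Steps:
L(Q) = -15 + 3*Q (L(Q) = 3*(Q - 5) = 3*(-5 + Q) = -15 + 3*Q)
F(d, A) = (A + d)²
49*((23 - 1*0) + F(8, L(4))) = 49*((23 - 1*0) + ((-15 + 3*4) + 8)²) = 49*((23 + 0) + ((-15 + 12) + 8)²) = 49*(23 + (-3 + 8)²) = 49*(23 + 5²) = 49*(23 + 25) = 49*48 = 2352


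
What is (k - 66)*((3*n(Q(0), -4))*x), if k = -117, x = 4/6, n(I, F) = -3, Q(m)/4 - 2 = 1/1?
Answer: 1098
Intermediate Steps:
Q(m) = 12 (Q(m) = 8 + 4/1 = 8 + 4*1 = 8 + 4 = 12)
x = ⅔ (x = 4*(⅙) = ⅔ ≈ 0.66667)
(k - 66)*((3*n(Q(0), -4))*x) = (-117 - 66)*((3*(-3))*(⅔)) = -(-1647)*2/3 = -183*(-6) = 1098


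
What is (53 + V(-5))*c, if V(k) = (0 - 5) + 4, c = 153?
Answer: 7956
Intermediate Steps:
V(k) = -1 (V(k) = -5 + 4 = -1)
(53 + V(-5))*c = (53 - 1)*153 = 52*153 = 7956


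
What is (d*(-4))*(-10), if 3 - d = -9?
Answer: 480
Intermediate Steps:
d = 12 (d = 3 - 1*(-9) = 3 + 9 = 12)
(d*(-4))*(-10) = (12*(-4))*(-10) = -48*(-10) = 480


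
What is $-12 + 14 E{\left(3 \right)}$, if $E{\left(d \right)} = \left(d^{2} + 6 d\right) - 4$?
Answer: $310$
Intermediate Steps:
$E{\left(d \right)} = -4 + d^{2} + 6 d$
$-12 + 14 E{\left(3 \right)} = -12 + 14 \left(-4 + 3^{2} + 6 \cdot 3\right) = -12 + 14 \left(-4 + 9 + 18\right) = -12 + 14 \cdot 23 = -12 + 322 = 310$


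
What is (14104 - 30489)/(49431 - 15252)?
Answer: -16385/34179 ≈ -0.47939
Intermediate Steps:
(14104 - 30489)/(49431 - 15252) = -16385/34179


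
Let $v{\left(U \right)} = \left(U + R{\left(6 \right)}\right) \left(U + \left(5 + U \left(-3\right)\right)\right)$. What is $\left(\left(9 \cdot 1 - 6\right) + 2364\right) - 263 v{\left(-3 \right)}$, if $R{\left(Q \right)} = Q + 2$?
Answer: $-12098$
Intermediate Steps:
$R{\left(Q \right)} = 2 + Q$
$v{\left(U \right)} = \left(5 - 2 U\right) \left(8 + U\right)$ ($v{\left(U \right)} = \left(U + \left(2 + 6\right)\right) \left(U + \left(5 + U \left(-3\right)\right)\right) = \left(U + 8\right) \left(U - \left(-5 + 3 U\right)\right) = \left(8 + U\right) \left(5 - 2 U\right) = \left(5 - 2 U\right) \left(8 + U\right)$)
$\left(\left(9 \cdot 1 - 6\right) + 2364\right) - 263 v{\left(-3 \right)} = \left(\left(9 \cdot 1 - 6\right) + 2364\right) - 263 \left(40 - -33 - 2 \left(-3\right)^{2}\right) = \left(\left(9 - 6\right) + 2364\right) - 263 \left(40 + 33 - 18\right) = \left(3 + 2364\right) - 263 \left(40 + 33 - 18\right) = 2367 - 14465 = -12098$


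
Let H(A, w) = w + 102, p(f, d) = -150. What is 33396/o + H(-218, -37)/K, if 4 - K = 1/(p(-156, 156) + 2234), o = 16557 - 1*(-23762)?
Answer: 49912760/2922251 ≈ 17.080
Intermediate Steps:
H(A, w) = 102 + w
o = 40319 (o = 16557 + 23762 = 40319)
K = 8335/2084 (K = 4 - 1/(-150 + 2234) = 4 - 1/2084 = 8335/2084 ≈ 3.9995)
33396/o + H(-218, -37)/K = 33396/40319 + (102 - 37)/(8335/2084) = 33396*(1/40319) + 65*(2084/8335) = 1452/1753 + 27092/1667 = 49912760/2922251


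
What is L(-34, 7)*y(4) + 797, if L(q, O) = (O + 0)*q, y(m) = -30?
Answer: 7937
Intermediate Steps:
L(q, O) = O*q
L(-34, 7)*y(4) + 797 = (7*(-34))*(-30) + 797 = -238*(-30) + 797 = 7140 + 797 = 7937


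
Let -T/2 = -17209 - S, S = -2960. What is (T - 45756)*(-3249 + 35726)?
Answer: -560488066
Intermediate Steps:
T = 28498 (T = -2*(-17209 - 1*(-2960)) = -2*(-17209 + 2960) = -2*(-14249) = 28498)
(T - 45756)*(-3249 + 35726) = (28498 - 45756)*(-3249 + 35726) = -17258*32477 = -560488066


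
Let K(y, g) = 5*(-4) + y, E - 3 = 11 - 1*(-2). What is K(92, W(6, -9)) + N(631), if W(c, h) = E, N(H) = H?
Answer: 703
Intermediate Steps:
E = 16 (E = 3 + (11 - 1*(-2)) = 3 + (11 + 2) = 3 + 13 = 16)
W(c, h) = 16
K(y, g) = -20 + y
K(92, W(6, -9)) + N(631) = (-20 + 92) + 631 = 72 + 631 = 703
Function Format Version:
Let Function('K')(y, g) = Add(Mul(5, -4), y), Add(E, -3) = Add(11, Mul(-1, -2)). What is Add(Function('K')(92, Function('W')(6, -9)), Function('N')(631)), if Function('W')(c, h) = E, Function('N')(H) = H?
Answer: 703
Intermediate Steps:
E = 16 (E = Add(3, Add(11, Mul(-1, -2))) = Add(3, Add(11, 2)) = Add(3, 13) = 16)
Function('W')(c, h) = 16
Function('K')(y, g) = Add(-20, y)
Add(Function('K')(92, Function('W')(6, -9)), Function('N')(631)) = Add(Add(-20, 92), 631) = Add(72, 631) = 703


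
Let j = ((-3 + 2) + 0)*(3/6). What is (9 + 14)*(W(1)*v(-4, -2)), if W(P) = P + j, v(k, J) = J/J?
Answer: 23/2 ≈ 11.500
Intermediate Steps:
v(k, J) = 1
j = -1/2 (j = (-1 + 0)*(3*(1/6)) = -1*1/2 = -1/2 ≈ -0.50000)
W(P) = -1/2 + P (W(P) = P - 1/2 = -1/2 + P)
(9 + 14)*(W(1)*v(-4, -2)) = (9 + 14)*((-1/2 + 1)*1) = 23*((1/2)*1) = 23*(1/2) = 23/2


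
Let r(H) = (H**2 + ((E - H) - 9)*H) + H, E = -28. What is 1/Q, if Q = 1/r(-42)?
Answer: 1512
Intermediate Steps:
r(H) = H + H**2 + H*(-37 - H) (r(H) = (H**2 + ((-28 - H) - 9)*H) + H = (H**2 + (-37 - H)*H) + H = (H**2 + H*(-37 - H)) + H = H + H**2 + H*(-37 - H))
Q = 1/1512 (Q = 1/(-36*(-42)) = 1/1512 ≈ 0.00066138)
1/Q = 1/(1/1512) = 1512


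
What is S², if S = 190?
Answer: 36100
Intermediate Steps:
S² = 190² = 36100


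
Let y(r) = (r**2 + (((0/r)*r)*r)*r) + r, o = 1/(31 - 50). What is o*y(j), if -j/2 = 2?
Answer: -12/19 ≈ -0.63158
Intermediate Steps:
j = -4 (j = -2*2 = -4)
o = -1/19 (o = 1/(-19) = -1/19 ≈ -0.052632)
y(r) = r + r**2 (y(r) = (r**2 + ((0*r)*r)*r) + r = (r**2 + (0*r)*r) + r = (r**2 + 0*r) + r = (r**2 + 0) + r = r**2 + r = r + r**2)
o*y(j) = -(-4)*(1 - 4)/19 = -(-4)*(-3)/19 = -1/19*12 = -12/19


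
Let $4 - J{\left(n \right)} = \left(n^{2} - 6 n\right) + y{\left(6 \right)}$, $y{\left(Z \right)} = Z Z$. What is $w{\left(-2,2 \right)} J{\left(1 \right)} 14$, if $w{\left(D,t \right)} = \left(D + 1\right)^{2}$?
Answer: $-378$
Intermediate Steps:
$w{\left(D,t \right)} = \left(1 + D\right)^{2}$
$y{\left(Z \right)} = Z^{2}$
$J{\left(n \right)} = -32 - n^{2} + 6 n$ ($J{\left(n \right)} = 4 - \left(\left(n^{2} - 6 n\right) + 6^{2}\right) = 4 - \left(\left(n^{2} - 6 n\right) + 36\right) = 4 - \left(36 + n^{2} - 6 n\right) = -32 - n^{2} + 6 n$)
$w{\left(-2,2 \right)} J{\left(1 \right)} 14 = \left(1 - 2\right)^{2} \left(-32 - 1^{2} + 6 \cdot 1\right) 14 = \left(-1\right)^{2} \left(-32 - 1 + 6\right) 14 = 1 \left(-32 - 1 + 6\right) 14 = 1 \left(-27\right) 14 = \left(-27\right) 14 = -378$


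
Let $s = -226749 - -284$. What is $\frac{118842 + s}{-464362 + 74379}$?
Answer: $\frac{107623}{389983} \approx 0.27597$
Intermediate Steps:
$s = -226465$ ($s = -226749 + 284 = -226465$)
$\frac{118842 + s}{-464362 + 74379} = \frac{118842 - 226465}{-464362 + 74379} = - \frac{107623}{-389983} = \left(-107623\right) \left(- \frac{1}{389983}\right) = \frac{107623}{389983}$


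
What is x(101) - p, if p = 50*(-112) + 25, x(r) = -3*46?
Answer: 5437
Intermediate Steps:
x(r) = -138
p = -5575 (p = -5600 + 25 = -5575)
x(101) - p = -138 - 1*(-5575) = -138 + 5575 = 5437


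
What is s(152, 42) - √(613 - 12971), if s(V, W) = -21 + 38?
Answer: 17 - I*√12358 ≈ 17.0 - 111.17*I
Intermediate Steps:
s(V, W) = 17
s(152, 42) - √(613 - 12971) = 17 - √(613 - 12971) = 17 - √(-12358) = 17 - I*√12358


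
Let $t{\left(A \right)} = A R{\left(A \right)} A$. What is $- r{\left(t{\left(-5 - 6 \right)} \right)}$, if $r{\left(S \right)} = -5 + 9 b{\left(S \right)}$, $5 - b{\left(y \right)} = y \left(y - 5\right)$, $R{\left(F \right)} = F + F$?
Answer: $63895946$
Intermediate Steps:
$R{\left(F \right)} = 2 F$
$t{\left(A \right)} = 2 A^{3}$ ($t{\left(A \right)} = A 2 A A = 2 A^{2} A = 2 A^{3}$)
$b{\left(y \right)} = 5 - y \left(-5 + y\right)$ ($b{\left(y \right)} = 5 - y \left(y - 5\right) = 5 - y \left(-5 + y\right)$)
$r{\left(S \right)} = 40 - 9 S^{2} + 45 S$ ($r{\left(S \right)} = -5 + 9 \left(5 - S^{2} + 5 S\right) = -5 + \left(45 - 9 S^{2} + 45 S\right) = 40 - 9 S^{2} + 45 S$)
$- r{\left(t{\left(-5 - 6 \right)} \right)} = - (40 - 9 \left(2 \left(-5 - 6\right)^{3}\right)^{2} + 45 \cdot 2 \left(-5 - 6\right)^{3}) = - (40 - 9 \left(2 \left(-11\right)^{3}\right)^{2} + 45 \cdot 2 \left(-11\right)^{3}) = - (40 - 9 \left(2 \left(-1331\right)\right)^{2} + 45 \cdot 2 \left(-1331\right)) = - (40 - 9 \left(-2662\right)^{2} + 45 \left(-2662\right)) = - (40 - 63776196 - 119790) = \left(-1\right) \left(-63895946\right) = 63895946$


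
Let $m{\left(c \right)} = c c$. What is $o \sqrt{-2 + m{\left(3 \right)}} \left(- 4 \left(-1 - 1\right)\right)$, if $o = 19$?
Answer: $152 \sqrt{7} \approx 402.15$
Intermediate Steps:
$m{\left(c \right)} = c^{2}$
$o \sqrt{-2 + m{\left(3 \right)}} \left(- 4 \left(-1 - 1\right)\right) = 19 \sqrt{-2 + 3^{2}} \left(- 4 \left(-1 - 1\right)\right) = 19 \sqrt{-2 + 9} \left(\left(-4\right) \left(-2\right)\right) = 19 \sqrt{7} \cdot 8 = 152 \sqrt{7}$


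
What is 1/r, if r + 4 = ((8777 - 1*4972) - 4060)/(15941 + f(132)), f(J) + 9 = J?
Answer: -16064/64511 ≈ -0.24901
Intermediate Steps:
f(J) = -9 + J
r = -64511/16064 (r = -4 + ((8777 - 1*4972) - 4060)/(15941 + (-9 + 132)) = -4 + ((8777 - 4972) - 4060)/(15941 + 123) = -4 + (3805 - 4060)/16064 = -4 - 255*1/16064 = -4 - 255/16064 = -64511/16064 ≈ -4.0159)
1/r = 1/(-64511/16064) = -16064/64511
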